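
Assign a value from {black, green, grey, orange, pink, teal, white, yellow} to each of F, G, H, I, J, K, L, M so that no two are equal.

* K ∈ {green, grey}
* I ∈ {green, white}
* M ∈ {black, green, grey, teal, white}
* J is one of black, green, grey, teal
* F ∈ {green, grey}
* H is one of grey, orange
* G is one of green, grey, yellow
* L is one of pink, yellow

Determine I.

The 8 variables draw from only 8 values {black, green, grey, orange, pink, teal, white, yellow}, so each is used; only H can be orange, hence H = orange.
The 7 still-open variables draw from only 7 values {black, green, grey, pink, teal, white, yellow}, so each is used; only L can be pink, hence L = pink.
Among the 6 still-open variables, yellow fits only G (and all 6 values in {black, green, grey, teal, white, yellow} must be used), so G = yellow.
F and K between them cover only {green, grey} — a naked pair. Remove those values from I, J, M.
So I = white.

white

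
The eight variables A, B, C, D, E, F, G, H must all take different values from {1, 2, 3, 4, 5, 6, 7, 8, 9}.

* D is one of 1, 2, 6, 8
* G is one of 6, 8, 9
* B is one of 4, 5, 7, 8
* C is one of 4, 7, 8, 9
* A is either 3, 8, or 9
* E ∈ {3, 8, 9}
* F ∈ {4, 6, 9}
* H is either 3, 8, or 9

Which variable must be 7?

The 3 variables A, E, H are confined to {3, 8, 9}, which locks those values in; drop them from B, C, D, F, G.
G has just one choice, so G = 6. Eliminate 6 elsewhere: D, F.
F's domain is down to {4}, so F = 4. Eliminate 4 elsewhere: B, C.
So 7 goes to C.

C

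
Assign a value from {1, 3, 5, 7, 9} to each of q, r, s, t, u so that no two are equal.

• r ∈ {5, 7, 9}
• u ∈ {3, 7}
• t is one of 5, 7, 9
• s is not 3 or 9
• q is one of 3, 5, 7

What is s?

The 5 variables together cover exactly {1, 3, 5, 7, 9} — 5 values for 5 variables — and 1 appears only in s's list, so s = 1.

1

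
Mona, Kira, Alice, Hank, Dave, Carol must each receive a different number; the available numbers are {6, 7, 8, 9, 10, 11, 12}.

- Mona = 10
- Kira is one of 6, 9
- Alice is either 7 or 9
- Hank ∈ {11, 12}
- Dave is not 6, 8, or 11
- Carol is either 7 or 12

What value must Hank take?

11

Mona has just one choice, so Mona = 10. Strike 10 from Dave.
Among the 5 still-open variables, 6 fits only Kira (and all 5 values in {6, 7, 9, 11, 12} must be used), so Kira = 6.
The 4 still-open variables draw from only 4 values {7, 9, 11, 12}, so each is used; only Hank can be 11, hence Hank = 11.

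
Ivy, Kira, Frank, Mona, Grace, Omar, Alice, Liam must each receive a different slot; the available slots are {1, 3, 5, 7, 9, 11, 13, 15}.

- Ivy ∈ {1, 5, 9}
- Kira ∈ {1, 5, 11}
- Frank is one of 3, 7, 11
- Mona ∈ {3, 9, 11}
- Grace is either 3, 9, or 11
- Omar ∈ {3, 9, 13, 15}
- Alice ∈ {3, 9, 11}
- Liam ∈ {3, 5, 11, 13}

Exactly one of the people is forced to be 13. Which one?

Among the 8 variables, 7 fits only Frank (and all 8 values in {1, 3, 5, 7, 9, 11, 13, 15} must be used), so Frank = 7.
The 7 still-open variables together cover exactly {1, 3, 5, 9, 11, 13, 15} — 7 values for 7 variables — and 15 appears only in Omar's list, so Omar = 15.
The 6 still-open variables draw from only 6 values {1, 3, 5, 9, 11, 13}, so each is used; only Liam can be 13, hence Liam = 13.

Liam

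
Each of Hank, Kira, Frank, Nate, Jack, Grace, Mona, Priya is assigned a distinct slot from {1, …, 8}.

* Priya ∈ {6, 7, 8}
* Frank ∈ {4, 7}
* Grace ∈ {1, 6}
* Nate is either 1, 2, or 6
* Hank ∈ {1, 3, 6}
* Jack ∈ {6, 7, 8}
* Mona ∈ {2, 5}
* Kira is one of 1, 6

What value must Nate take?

2

The 8 variables together cover exactly {1, 2, 3, 4, 5, 6, 7, 8} — 8 values for 8 variables — and 3 appears only in Hank's list, so Hank = 3.
Among the 7 still-open variables, 4 fits only Frank (and all 7 values in {1, 2, 4, 5, 6, 7, 8} must be used), so Frank = 4.
The 6 still-open variables draw from only 6 values {1, 2, 5, 6, 7, 8}, so each is used; only Mona can be 5, hence Mona = 5.
The 5 still-open variables together cover exactly {1, 2, 6, 7, 8} — 5 values for 5 variables — and 2 appears only in Nate's list, so Nate = 2.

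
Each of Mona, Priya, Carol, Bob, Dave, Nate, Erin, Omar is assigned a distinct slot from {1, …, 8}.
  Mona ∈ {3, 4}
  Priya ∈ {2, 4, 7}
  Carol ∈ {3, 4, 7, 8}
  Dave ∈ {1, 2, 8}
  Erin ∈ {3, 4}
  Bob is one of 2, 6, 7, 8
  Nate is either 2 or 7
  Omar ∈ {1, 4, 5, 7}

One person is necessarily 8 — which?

Carol

Among the 8 variables, 5 fits only Omar (and all 8 values in {1, 2, 3, 4, 5, 6, 7, 8} must be used), so Omar = 5.
The 7 still-open variables draw from only 7 values {1, 2, 3, 4, 6, 7, 8}, so each is used; only Dave can be 1, hence Dave = 1.
The 6 still-open variables draw from only 6 values {2, 3, 4, 6, 7, 8}, so each is used; only Bob can be 6, hence Bob = 6.
The 5 still-open variables draw from only 5 values {2, 3, 4, 7, 8}, so each is used; only Carol can be 8, hence Carol = 8.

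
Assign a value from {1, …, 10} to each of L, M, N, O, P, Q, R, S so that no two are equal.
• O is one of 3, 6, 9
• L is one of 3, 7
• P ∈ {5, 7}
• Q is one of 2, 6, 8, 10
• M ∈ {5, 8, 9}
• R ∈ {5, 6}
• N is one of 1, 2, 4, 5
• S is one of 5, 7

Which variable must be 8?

M

The 2 variables P and S are confined to {5, 7}, which locks those values in; drop them from L, M, N, R.
L's domain is down to {3}, so L = 3. Eliminate 3 elsewhere: O.
R must be 6 (only option left). So O, Q can't be 6.
That leaves O = 9. Remove 9 from M.
So 8 goes to M.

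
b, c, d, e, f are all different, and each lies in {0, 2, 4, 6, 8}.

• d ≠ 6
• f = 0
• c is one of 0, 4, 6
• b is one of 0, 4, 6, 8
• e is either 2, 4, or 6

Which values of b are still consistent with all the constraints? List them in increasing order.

4, 6, 8

f's domain is down to {0}, so f = 0. Eliminate 0 elsewhere: b, c, d.
No further eliminations apply; b can still be any of 4, 6, 8.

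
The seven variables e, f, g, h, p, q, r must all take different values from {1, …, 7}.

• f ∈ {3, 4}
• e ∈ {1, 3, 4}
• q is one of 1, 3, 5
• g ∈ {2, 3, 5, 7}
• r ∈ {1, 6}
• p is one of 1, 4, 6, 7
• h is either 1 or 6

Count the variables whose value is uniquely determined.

The 7 variables draw from only 7 values {1, 2, 3, 4, 5, 6, 7}, so each is used; only g can be 2, hence g = 2.
Among the 6 still-open variables, 5 fits only q (and all 6 values in {1, 3, 4, 5, 6, 7} must be used), so q = 5.
Among the 5 still-open variables, 7 fits only p (and all 5 values in {1, 3, 4, 6, 7} must be used), so p = 7.
h and r share exactly the 2 values {1, 6}; by pigeonhole those values go to them, so strike 1, 6 from e.
Determined: g=2, p=7, q=5. The other variables each still have more than one consistent value. That makes 3.

3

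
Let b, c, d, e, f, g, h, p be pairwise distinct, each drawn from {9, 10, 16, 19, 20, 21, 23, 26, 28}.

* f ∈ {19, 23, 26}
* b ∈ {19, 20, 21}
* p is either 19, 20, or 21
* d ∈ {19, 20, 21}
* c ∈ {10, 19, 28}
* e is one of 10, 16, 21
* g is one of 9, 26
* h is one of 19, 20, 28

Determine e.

b, d, p share exactly the 3 values {19, 20, 21}; by pigeonhole those values go to them, so strike 19, 20, 21 from c, e, f, h.
That leaves h = 28. Eliminate 28 elsewhere: c.
c's domain is down to {10}, so c = 10. Remove 10 from e.
So e = 16.

16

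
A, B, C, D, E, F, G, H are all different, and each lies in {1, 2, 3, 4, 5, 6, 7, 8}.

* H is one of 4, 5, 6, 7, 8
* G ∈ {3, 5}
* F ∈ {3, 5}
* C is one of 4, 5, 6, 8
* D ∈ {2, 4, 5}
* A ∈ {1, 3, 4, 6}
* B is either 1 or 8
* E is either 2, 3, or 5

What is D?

4

Among the 8 variables, 7 fits only H (and all 8 values in {1, 2, 3, 4, 5, 6, 7, 8} must be used), so H = 7.
F and G between them cover only {3, 5} — a naked pair. Remove those values from A, C, D, E.
E's domain is down to {2}, so E = 2. Eliminate 2 elsewhere: D.
So D = 4.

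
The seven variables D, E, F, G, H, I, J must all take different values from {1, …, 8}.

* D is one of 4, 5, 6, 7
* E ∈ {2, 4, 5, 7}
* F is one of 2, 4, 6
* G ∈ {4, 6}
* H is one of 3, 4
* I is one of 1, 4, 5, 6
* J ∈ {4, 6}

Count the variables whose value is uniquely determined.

3

The 7 variables together cover exactly {1, 2, 3, 4, 5, 6, 7} — 7 values for 7 variables — and 1 appears only in I's list, so I = 1.
Among the 6 still-open variables, 3 fits only H (and all 6 values in {2, 3, 4, 5, 6, 7} must be used), so H = 3.
G and J share exactly the 2 values {4, 6}; by pigeonhole those values go to them, so strike 4, 6 from D, E, F.
That leaves F = 2. Eliminate 2 elsewhere: E.
Determined: F=2, H=3, I=1. The other variables each still have more than one consistent value. That makes 3.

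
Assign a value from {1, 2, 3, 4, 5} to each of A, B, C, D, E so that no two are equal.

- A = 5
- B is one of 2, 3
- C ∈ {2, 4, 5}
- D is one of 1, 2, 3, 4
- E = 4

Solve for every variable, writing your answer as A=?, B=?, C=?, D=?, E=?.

A=5, B=3, C=2, D=1, E=4

A has just one choice, so A = 5. Strike 5 from C.
E's domain is down to {4}, so E = 4. Strike 4 from C, D.
C must be 2 (only option left). Eliminate 2 elsewhere: B, D.
B has just one choice, so B = 3. Strike 3 from D.
D must be 1 (only option left).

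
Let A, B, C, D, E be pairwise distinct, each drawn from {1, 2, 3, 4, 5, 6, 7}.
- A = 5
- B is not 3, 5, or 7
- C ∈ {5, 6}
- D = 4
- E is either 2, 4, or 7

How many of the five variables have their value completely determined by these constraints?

3

A must be 5 (only option left). So C can't be 5.
C must be 6 (only option left). Remove 6 from B.
D's domain is down to {4}, so D = 4. Remove 4 from B, E.
Determined: A=5, C=6, D=4. The other variables each still have more than one consistent value. That makes 3.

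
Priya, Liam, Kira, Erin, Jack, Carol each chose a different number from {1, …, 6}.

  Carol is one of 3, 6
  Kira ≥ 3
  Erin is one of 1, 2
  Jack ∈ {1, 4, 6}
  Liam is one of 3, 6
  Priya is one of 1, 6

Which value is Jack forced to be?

4

Among the 6 variables, 2 fits only Erin (and all 6 values in {1, 2, 3, 4, 5, 6} must be used), so Erin = 2.
The 5 still-open variables draw from only 5 values {1, 3, 4, 5, 6}, so each is used; only Kira can be 5, hence Kira = 5.
The 4 still-open variables together cover exactly {1, 3, 4, 6} — 4 values for 4 variables — and 4 appears only in Jack's list, so Jack = 4.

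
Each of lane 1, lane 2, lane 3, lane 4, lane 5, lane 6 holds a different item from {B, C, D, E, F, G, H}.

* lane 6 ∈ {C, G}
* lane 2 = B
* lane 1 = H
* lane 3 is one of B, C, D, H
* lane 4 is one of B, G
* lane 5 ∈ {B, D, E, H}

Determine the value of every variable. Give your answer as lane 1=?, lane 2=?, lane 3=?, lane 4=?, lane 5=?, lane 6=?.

lane 1 has just one choice, so lane 1 = H. Strike H from lane 3, lane 5.
lane 2 has just one choice, so lane 2 = B. Eliminate B elsewhere: lane 3, lane 4, lane 5.
lane 4 must be G (only option left). Remove G from lane 6.
lane 6 has just one choice, so lane 6 = C. Eliminate C elsewhere: lane 3.
lane 3 has just one choice, so lane 3 = D. Remove D from lane 5.
lane 5 must be E (only option left).

lane 1=H, lane 2=B, lane 3=D, lane 4=G, lane 5=E, lane 6=C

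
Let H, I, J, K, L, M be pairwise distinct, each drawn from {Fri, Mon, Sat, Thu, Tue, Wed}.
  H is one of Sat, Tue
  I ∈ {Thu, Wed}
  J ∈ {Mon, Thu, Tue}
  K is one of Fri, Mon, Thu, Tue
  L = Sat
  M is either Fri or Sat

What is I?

Wed

L must be Sat (only option left). Eliminate Sat elsewhere: H, M.
M has just one choice, so M = Fri. Strike Fri from K.
H has just one choice, so H = Tue. Eliminate Tue elsewhere: J, K.
The 3 still-open variables draw from only 3 values {Mon, Thu, Wed}, so each is used; only I can be Wed, hence I = Wed.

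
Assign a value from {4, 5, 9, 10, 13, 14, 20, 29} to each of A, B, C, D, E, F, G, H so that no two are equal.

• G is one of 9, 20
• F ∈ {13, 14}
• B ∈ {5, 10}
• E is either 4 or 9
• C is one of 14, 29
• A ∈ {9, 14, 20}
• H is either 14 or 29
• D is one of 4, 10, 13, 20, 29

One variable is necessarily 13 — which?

F

Among the 8 variables, 5 fits only B (and all 8 values in {4, 5, 9, 10, 13, 14, 20, 29} must be used), so B = 5.
Among the 7 still-open variables, 10 fits only D (and all 7 values in {4, 9, 10, 13, 14, 20, 29} must be used), so D = 10.
Among the 6 still-open variables, 4 fits only E (and all 6 values in {4, 9, 13, 14, 20, 29} must be used), so E = 4.
The 5 still-open variables draw from only 5 values {9, 13, 14, 20, 29}, so each is used; only F can be 13, hence F = 13.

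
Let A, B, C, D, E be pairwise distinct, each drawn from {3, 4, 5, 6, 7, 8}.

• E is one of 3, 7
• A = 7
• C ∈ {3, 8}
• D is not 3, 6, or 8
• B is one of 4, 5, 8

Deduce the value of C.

A must be 7 (only option left). So D, E can't be 7.
E's domain is down to {3}, so E = 3. So C can't be 3.
So C = 8.

8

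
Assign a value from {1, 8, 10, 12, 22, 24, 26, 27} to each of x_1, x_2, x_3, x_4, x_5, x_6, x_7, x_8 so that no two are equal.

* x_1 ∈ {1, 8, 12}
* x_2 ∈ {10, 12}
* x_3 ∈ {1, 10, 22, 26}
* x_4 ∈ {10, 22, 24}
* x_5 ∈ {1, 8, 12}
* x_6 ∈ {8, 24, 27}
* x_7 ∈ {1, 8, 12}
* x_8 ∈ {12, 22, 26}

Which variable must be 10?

The 8 variables together cover exactly {1, 8, 10, 12, 22, 24, 26, 27} — 8 values for 8 variables — and 27 appears only in x_6's list, so x_6 = 27.
The 7 still-open variables draw from only 7 values {1, 8, 10, 12, 22, 24, 26}, so each is used; only x_4 can be 24, hence x_4 = 24.
The 3 variables x_1, x_5, x_7 are confined to {1, 8, 12}, which locks those values in; drop them from x_2, x_3, x_8.
So 10 goes to x_2.

x_2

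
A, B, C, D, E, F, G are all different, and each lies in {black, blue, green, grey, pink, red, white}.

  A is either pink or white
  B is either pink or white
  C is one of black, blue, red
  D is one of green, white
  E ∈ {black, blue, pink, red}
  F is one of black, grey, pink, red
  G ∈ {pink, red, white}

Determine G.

Among the 7 variables, green fits only D (and all 7 values in {black, blue, green, grey, pink, red, white} must be used), so D = green.
The 6 still-open variables together cover exactly {black, blue, grey, pink, red, white} — 6 values for 6 variables — and grey appears only in F's list, so F = grey.
A and B between them cover only {pink, white} — a naked pair. Remove those values from E, G.
So G = red.

red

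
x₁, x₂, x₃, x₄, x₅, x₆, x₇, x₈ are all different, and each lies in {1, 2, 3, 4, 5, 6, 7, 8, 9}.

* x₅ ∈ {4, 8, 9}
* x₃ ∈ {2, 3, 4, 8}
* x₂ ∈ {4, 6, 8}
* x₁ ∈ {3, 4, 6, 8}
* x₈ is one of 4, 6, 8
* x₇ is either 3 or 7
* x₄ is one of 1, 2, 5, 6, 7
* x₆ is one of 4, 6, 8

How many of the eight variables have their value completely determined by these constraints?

x₂, x₆, x₈ between them cover only {4, 6, 8} — a naked triple. Remove those values from x₁, x₃, x₄, x₅.
x₁ has just one choice, so x₁ = 3. So x₃, x₇ can't be 3.
x₃ has just one choice, so x₃ = 2. So x₄ can't be 2.
x₅'s domain is down to {9}, so x₅ = 9.
x₇ must be 7 (only option left). Remove 7 from x₄.
Determined: x₁=3, x₃=2, x₅=9, x₇=7. The other variables each still have more than one consistent value. That makes 4.

4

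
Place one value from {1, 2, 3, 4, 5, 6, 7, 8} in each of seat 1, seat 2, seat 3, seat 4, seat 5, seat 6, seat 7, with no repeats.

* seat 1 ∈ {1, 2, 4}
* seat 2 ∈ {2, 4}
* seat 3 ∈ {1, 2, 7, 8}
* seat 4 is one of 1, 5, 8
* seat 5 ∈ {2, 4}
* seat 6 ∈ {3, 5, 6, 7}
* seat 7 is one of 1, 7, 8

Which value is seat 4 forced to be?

seat 2 and seat 5 between them cover only {2, 4} — a naked pair. Remove those values from seat 1, seat 3.
seat 1 has just one choice, so seat 1 = 1. Strike 1 from seat 3, seat 4, seat 7.
seat 3 and seat 7 share exactly the 2 values {7, 8}; by pigeonhole those values go to them, so strike 7, 8 from seat 4, seat 6.
So seat 4 = 5.

5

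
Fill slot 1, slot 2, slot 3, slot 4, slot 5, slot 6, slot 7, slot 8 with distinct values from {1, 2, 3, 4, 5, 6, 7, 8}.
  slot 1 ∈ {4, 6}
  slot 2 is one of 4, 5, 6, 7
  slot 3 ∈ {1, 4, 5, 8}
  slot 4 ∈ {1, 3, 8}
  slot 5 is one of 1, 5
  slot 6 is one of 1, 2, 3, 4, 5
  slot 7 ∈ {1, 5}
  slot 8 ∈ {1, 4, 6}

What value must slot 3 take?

8

The 8 variables draw from only 8 values {1, 2, 3, 4, 5, 6, 7, 8}, so each is used; only slot 6 can be 2, hence slot 6 = 2.
The 7 still-open variables draw from only 7 values {1, 3, 4, 5, 6, 7, 8}, so each is used; only slot 4 can be 3, hence slot 4 = 3.
Among the 6 still-open variables, 7 fits only slot 2 (and all 6 values in {1, 4, 5, 6, 7, 8} must be used), so slot 2 = 7.
The 5 still-open variables together cover exactly {1, 4, 5, 6, 8} — 5 values for 5 variables — and 8 appears only in slot 3's list, so slot 3 = 8.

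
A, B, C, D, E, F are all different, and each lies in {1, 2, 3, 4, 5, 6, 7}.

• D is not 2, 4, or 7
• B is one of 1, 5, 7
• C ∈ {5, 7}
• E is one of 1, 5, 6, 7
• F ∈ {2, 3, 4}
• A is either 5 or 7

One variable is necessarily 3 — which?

D

The 2 variables A and C are confined to {5, 7}, which locks those values in; drop them from B, D, E.
B has just one choice, so B = 1. Eliminate 1 elsewhere: D, E.
E has just one choice, so E = 6. Strike 6 from D.
So 3 goes to D.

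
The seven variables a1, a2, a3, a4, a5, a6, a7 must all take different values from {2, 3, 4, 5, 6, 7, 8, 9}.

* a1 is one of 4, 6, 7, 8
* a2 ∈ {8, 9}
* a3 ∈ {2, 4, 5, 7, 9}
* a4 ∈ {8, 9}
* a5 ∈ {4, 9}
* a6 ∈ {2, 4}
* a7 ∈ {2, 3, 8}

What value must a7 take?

a2 and a4 share exactly the 2 values {8, 9}; by pigeonhole those values go to them, so strike 8, 9 from a1, a3, a5, a7.
a5's domain is down to {4}, so a5 = 4. So a1, a3, a6 can't be 4.
a6 must be 2 (only option left). Eliminate 2 elsewhere: a3, a7.
So a7 = 3.

3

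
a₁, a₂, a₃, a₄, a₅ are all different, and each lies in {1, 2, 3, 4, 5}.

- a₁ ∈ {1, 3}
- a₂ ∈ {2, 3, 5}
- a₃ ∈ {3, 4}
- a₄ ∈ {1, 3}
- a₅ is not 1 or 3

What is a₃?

a₁ and a₄ between them cover only {1, 3} — a naked pair. Remove those values from a₂, a₃.
So a₃ = 4.

4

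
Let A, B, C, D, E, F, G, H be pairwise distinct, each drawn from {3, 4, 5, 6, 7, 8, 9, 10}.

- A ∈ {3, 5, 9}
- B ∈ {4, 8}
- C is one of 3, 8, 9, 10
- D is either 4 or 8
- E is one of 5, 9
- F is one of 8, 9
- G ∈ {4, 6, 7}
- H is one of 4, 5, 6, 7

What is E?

5

The 8 variables draw from only 8 values {3, 4, 5, 6, 7, 8, 9, 10}, so each is used; only C can be 10, hence C = 10.
Among the 7 still-open variables, 3 fits only A (and all 7 values in {3, 4, 5, 6, 7, 8, 9} must be used), so A = 3.
The 2 variables B and D are confined to {4, 8}, which locks those values in; drop them from F, G, H.
That leaves F = 9. Strike 9 from E.
So E = 5.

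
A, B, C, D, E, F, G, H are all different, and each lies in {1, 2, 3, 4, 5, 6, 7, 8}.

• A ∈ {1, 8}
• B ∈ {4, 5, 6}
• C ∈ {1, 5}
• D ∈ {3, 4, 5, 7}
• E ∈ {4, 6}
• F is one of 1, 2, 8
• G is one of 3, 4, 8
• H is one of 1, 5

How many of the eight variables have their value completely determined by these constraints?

4

Among the 8 variables, 2 fits only F (and all 8 values in {1, 2, 3, 4, 5, 6, 7, 8} must be used), so F = 2.
Among the 7 still-open variables, 7 fits only D (and all 7 values in {1, 3, 4, 5, 6, 7, 8} must be used), so D = 7.
Among the 6 still-open variables, 3 fits only G (and all 6 values in {1, 3, 4, 5, 6, 8} must be used), so G = 3.
The 5 still-open variables draw from only 5 values {1, 4, 5, 6, 8}, so each is used; only A can be 8, hence A = 8.
The 2 variables C and H are confined to {1, 5}, which locks those values in; drop them from B.
Determined: A=8, D=7, F=2, G=3. The other variables each still have more than one consistent value. That makes 4.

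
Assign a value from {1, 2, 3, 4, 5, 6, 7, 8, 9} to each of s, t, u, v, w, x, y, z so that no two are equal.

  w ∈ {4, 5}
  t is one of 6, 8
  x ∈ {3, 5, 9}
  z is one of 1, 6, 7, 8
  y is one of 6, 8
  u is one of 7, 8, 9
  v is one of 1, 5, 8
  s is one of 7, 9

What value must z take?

1

Among the 8 variables, 3 fits only x (and all 8 values in {1, 3, 4, 5, 6, 7, 8, 9} must be used), so x = 3.
The 7 still-open variables draw from only 7 values {1, 4, 5, 6, 7, 8, 9}, so each is used; only w can be 4, hence w = 4.
The 6 still-open variables together cover exactly {1, 5, 6, 7, 8, 9} — 6 values for 6 variables — and 5 appears only in v's list, so v = 5.
The 5 still-open variables draw from only 5 values {1, 6, 7, 8, 9}, so each is used; only z can be 1, hence z = 1.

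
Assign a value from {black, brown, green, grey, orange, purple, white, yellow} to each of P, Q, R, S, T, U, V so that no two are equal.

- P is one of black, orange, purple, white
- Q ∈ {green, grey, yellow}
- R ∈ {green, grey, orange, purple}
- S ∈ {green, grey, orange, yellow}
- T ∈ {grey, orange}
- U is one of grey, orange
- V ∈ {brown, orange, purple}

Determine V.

The 2 variables T and U are confined to {grey, orange}, which locks those values in; drop them from P, Q, R, S, V.
The 2 variables Q and S are confined to {green, yellow}, which locks those values in; drop them from R.
R must be purple (only option left). So P, V can't be purple.
So V = brown.

brown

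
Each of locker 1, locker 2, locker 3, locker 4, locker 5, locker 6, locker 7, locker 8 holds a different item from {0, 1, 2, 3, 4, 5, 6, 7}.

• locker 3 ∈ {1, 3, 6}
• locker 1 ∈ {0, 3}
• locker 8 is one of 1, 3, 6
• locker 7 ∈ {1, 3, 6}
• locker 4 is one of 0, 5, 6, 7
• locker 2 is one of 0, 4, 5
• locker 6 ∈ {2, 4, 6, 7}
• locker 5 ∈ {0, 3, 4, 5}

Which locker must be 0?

locker 1

The 8 variables draw from only 8 values {0, 1, 2, 3, 4, 5, 6, 7}, so each is used; only locker 6 can be 2, hence locker 6 = 2.
The 7 still-open variables together cover exactly {0, 1, 3, 4, 5, 6, 7} — 7 values for 7 variables — and 7 appears only in locker 4's list, so locker 4 = 7.
locker 3, locker 7, locker 8 share exactly the 3 values {1, 3, 6}; by pigeonhole those values go to them, so strike 1, 3, 6 from locker 1, locker 5.
So 0 goes to locker 1.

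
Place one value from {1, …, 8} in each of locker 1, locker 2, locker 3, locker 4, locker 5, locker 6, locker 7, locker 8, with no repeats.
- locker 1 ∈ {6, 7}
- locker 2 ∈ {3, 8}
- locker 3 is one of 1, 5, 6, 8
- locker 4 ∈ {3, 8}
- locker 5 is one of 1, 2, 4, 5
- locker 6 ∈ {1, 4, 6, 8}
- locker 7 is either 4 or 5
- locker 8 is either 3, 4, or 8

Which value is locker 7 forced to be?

The 8 variables together cover exactly {1, 2, 3, 4, 5, 6, 7, 8} — 8 values for 8 variables — and 2 appears only in locker 5's list, so locker 5 = 2.
The 7 still-open variables draw from only 7 values {1, 3, 4, 5, 6, 7, 8}, so each is used; only locker 1 can be 7, hence locker 1 = 7.
locker 2 and locker 4 between them cover only {3, 8} — a naked pair. Remove those values from locker 3, locker 6, locker 8.
locker 8 must be 4 (only option left). Remove 4 from locker 6, locker 7.
So locker 7 = 5.

5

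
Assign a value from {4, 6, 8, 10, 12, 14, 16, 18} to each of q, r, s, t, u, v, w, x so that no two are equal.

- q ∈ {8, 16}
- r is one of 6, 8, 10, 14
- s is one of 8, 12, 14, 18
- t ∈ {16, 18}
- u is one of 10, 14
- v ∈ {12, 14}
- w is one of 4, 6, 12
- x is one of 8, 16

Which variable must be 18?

t

The 8 variables draw from only 8 values {4, 6, 8, 10, 12, 14, 16, 18}, so each is used; only w can be 4, hence w = 4.
Among the 7 still-open variables, 6 fits only r (and all 7 values in {6, 8, 10, 12, 14, 16, 18} must be used), so r = 6.
Among the 6 still-open variables, 10 fits only u (and all 6 values in {8, 10, 12, 14, 16, 18} must be used), so u = 10.
q and x share exactly the 2 values {8, 16}; by pigeonhole those values go to them, so strike 8, 16 from s, t.
So 18 goes to t.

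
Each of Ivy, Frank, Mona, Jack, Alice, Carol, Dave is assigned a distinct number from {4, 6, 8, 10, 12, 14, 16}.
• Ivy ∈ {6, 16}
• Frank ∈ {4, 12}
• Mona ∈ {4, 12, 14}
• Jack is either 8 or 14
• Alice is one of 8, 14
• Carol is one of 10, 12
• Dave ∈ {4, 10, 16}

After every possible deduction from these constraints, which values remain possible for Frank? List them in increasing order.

4, 12

The 7 variables draw from only 7 values {4, 6, 8, 10, 12, 14, 16}, so each is used; only Ivy can be 6, hence Ivy = 6.
The 6 still-open variables together cover exactly {4, 8, 10, 12, 14, 16} — 6 values for 6 variables — and 16 appears only in Dave's list, so Dave = 16.
The 5 still-open variables draw from only 5 values {4, 8, 10, 12, 14}, so each is used; only Carol can be 10, hence Carol = 10.
Jack and Alice between them cover only {8, 14} — a naked pair. Remove those values from Mona.
No further eliminations apply; Frank can still be any of 4, 12.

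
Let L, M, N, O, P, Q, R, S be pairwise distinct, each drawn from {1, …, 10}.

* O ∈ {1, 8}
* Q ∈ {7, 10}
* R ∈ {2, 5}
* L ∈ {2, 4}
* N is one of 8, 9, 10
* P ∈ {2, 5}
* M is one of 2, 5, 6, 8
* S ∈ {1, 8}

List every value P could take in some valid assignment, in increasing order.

O and S share exactly the 2 values {1, 8}; by pigeonhole those values go to them, so strike 1, 8 from M, N.
The 2 variables P and R are confined to {2, 5}, which locks those values in; drop them from L, M.
L's domain is down to {4}, so L = 4.
M must be 6 (only option left).
No further eliminations apply; P can still be any of 2, 5.

2, 5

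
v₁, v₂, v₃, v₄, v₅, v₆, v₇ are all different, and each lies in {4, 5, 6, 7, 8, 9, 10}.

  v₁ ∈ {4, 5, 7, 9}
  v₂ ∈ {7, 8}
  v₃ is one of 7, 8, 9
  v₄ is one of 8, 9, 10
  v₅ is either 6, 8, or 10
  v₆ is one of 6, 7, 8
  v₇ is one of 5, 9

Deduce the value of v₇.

5

Among the 7 variables, 4 fits only v₁ (and all 7 values in {4, 5, 6, 7, 8, 9, 10} must be used), so v₁ = 4.
The 6 still-open variables draw from only 6 values {5, 6, 7, 8, 9, 10}, so each is used; only v₇ can be 5, hence v₇ = 5.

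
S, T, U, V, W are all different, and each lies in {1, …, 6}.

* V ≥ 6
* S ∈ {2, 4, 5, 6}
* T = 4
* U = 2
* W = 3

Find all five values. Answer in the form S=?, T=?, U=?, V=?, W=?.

S=5, T=4, U=2, V=6, W=3

T's domain is down to {4}, so T = 4. Eliminate 4 elsewhere: S.
U's domain is down to {2}, so U = 2. So S can't be 2.
V must be 6 (only option left). Eliminate 6 elsewhere: S.
W's domain is down to {3}, so W = 3.
S's domain is down to {5}, so S = 5.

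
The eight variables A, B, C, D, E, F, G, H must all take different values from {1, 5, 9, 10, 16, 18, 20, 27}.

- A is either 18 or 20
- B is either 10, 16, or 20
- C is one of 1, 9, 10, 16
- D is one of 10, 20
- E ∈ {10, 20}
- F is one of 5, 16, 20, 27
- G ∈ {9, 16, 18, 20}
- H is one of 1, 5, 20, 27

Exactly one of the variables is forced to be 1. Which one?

D and E between them cover only {10, 20} — a naked pair. Remove those values from A, B, C, F, G, H.
A has just one choice, so A = 18. Remove 18 from G.
B must be 16 (only option left). So C, F, G can't be 16.
G must be 9 (only option left). Eliminate 9 elsewhere: C.
So 1 goes to C.

C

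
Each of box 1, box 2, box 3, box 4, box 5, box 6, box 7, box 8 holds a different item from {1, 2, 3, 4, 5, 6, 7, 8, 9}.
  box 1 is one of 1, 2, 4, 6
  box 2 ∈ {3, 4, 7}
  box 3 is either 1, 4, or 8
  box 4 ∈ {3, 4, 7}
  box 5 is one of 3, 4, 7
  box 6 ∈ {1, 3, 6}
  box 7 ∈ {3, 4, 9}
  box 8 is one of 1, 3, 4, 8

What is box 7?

9

The 8 variables draw from only 8 values {1, 2, 3, 4, 6, 7, 8, 9}, so each is used; only box 1 can be 2, hence box 1 = 2.
The 7 still-open variables together cover exactly {1, 3, 4, 6, 7, 8, 9} — 7 values for 7 variables — and 6 appears only in box 6's list, so box 6 = 6.
Among the 6 still-open variables, 9 fits only box 7 (and all 6 values in {1, 3, 4, 7, 8, 9} must be used), so box 7 = 9.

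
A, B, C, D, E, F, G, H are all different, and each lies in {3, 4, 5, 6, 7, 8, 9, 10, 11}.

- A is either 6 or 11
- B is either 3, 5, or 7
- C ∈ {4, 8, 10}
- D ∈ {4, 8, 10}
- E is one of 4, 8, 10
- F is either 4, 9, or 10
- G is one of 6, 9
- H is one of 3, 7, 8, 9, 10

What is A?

11

C, D, E share exactly the 3 values {4, 8, 10}; by pigeonhole those values go to them, so strike 4, 8, 10 from F, H.
That leaves F = 9. Eliminate 9 elsewhere: G, H.
That leaves G = 6. Remove 6 from A.
So A = 11.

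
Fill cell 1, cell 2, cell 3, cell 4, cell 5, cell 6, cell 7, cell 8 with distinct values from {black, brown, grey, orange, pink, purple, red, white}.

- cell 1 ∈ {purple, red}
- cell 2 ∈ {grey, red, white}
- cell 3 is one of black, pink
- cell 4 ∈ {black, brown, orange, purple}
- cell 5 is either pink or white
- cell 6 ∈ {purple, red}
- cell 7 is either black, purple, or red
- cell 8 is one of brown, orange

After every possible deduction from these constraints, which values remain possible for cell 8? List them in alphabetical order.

brown, orange

The 8 variables together cover exactly {black, brown, grey, orange, pink, purple, red, white} — 8 values for 8 variables — and grey appears only in cell 2's list, so cell 2 = grey.
The 7 still-open variables together cover exactly {black, brown, orange, pink, purple, red, white} — 7 values for 7 variables — and white appears only in cell 5's list, so cell 5 = white.
The 6 still-open variables draw from only 6 values {black, brown, orange, pink, purple, red}, so each is used; only cell 3 can be pink, hence cell 3 = pink.
cell 1 and cell 6 share exactly the 2 values {purple, red}; by pigeonhole those values go to them, so strike purple, red from cell 4, cell 7.
cell 7 has just one choice, so cell 7 = black. Strike black from cell 4.
No further eliminations apply; cell 8 can still be any of brown, orange.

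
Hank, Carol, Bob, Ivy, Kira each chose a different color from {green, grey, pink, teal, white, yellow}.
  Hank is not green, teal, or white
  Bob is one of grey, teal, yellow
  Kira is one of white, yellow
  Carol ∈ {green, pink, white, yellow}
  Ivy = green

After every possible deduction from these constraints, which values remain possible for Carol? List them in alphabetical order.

Ivy has just one choice, so Ivy = green. Remove green from Carol.
No further eliminations apply; Carol can still be any of pink, white, yellow.

pink, white, yellow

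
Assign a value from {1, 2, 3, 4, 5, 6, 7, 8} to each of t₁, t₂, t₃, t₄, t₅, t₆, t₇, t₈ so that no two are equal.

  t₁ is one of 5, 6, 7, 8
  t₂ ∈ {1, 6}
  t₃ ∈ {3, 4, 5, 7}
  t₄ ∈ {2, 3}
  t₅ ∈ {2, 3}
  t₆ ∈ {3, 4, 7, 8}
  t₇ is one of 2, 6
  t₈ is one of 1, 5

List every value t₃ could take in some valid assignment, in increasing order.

t₄ and t₅ share exactly the 2 values {2, 3}; by pigeonhole those values go to them, so strike 2, 3 from t₃, t₆, t₇.
t₇'s domain is down to {6}, so t₇ = 6. Remove 6 from t₁, t₂.
t₂ has just one choice, so t₂ = 1. Remove 1 from t₈.
t₈ has just one choice, so t₈ = 5. So t₁, t₃ can't be 5.
No further eliminations apply; t₃ can still be any of 4, 7.

4, 7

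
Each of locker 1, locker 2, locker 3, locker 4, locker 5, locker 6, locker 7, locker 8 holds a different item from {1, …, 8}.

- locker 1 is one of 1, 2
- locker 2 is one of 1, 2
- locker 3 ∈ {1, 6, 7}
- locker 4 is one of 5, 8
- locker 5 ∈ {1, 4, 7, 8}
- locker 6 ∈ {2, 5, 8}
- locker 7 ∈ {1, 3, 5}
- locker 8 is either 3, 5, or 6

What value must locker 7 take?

The 8 variables together cover exactly {1, 2, 3, 4, 5, 6, 7, 8} — 8 values for 8 variables — and 4 appears only in locker 5's list, so locker 5 = 4.
Among the 7 still-open variables, 7 fits only locker 3 (and all 7 values in {1, 2, 3, 5, 6, 7, 8} must be used), so locker 3 = 7.
The 6 still-open variables together cover exactly {1, 2, 3, 5, 6, 8} — 6 values for 6 variables — and 6 appears only in locker 8's list, so locker 8 = 6.
Among the 5 still-open variables, 3 fits only locker 7 (and all 5 values in {1, 2, 3, 5, 8} must be used), so locker 7 = 3.

3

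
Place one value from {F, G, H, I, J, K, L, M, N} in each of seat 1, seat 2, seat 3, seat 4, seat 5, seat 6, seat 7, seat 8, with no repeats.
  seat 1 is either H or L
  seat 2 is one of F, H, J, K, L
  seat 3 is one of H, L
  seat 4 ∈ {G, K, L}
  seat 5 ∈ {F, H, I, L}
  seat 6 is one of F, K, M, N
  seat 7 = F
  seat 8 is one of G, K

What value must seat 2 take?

seat 7 must be F (only option left). Eliminate F elsewhere: seat 2, seat 5, seat 6.
The 2 variables seat 1 and seat 3 are confined to {H, L}, which locks those values in; drop them from seat 2, seat 4, seat 5.
seat 5 must be I (only option left).
seat 4 and seat 8 share exactly the 2 values {G, K}; by pigeonhole those values go to them, so strike G, K from seat 2, seat 6.
So seat 2 = J.

J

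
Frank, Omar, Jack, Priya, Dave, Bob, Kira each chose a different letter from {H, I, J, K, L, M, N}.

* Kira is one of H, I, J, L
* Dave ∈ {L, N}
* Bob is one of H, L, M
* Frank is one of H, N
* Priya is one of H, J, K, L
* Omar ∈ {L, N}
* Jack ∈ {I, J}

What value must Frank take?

H

The 7 variables draw from only 7 values {H, I, J, K, L, M, N}, so each is used; only Priya can be K, hence Priya = K.
The 6 still-open variables together cover exactly {H, I, J, L, M, N} — 6 values for 6 variables — and M appears only in Bob's list, so Bob = M.
The 2 variables Omar and Dave are confined to {L, N}, which locks those values in; drop them from Frank, Kira.
So Frank = H.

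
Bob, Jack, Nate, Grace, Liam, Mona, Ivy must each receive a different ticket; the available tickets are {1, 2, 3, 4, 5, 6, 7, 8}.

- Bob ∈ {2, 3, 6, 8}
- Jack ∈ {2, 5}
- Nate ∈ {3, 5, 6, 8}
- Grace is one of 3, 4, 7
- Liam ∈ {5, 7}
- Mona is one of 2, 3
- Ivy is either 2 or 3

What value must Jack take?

Among the 7 variables, 4 fits only Grace (and all 7 values in {2, 3, 4, 5, 6, 7, 8} must be used), so Grace = 4.
The 6 still-open variables draw from only 6 values {2, 3, 5, 6, 7, 8}, so each is used; only Liam can be 7, hence Liam = 7.
Mona and Ivy share exactly the 2 values {2, 3}; by pigeonhole those values go to them, so strike 2, 3 from Bob, Jack, Nate.
So Jack = 5.

5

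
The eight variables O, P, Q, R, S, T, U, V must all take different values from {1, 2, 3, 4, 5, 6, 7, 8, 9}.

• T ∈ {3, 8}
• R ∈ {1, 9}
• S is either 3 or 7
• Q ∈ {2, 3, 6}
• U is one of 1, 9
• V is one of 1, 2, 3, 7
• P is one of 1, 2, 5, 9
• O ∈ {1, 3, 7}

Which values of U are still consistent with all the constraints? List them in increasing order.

1, 9

The 8 variables together cover exactly {1, 2, 3, 5, 6, 7, 8, 9} — 8 values for 8 variables — and 5 appears only in P's list, so P = 5.
The 7 still-open variables together cover exactly {1, 2, 3, 6, 7, 8, 9} — 7 values for 7 variables — and 6 appears only in Q's list, so Q = 6.
The 6 still-open variables together cover exactly {1, 2, 3, 7, 8, 9} — 6 values for 6 variables — and 2 appears only in V's list, so V = 2.
Among the 5 still-open variables, 8 fits only T (and all 5 values in {1, 3, 7, 8, 9} must be used), so T = 8.
R and U between them cover only {1, 9} — a naked pair. Remove those values from O.
No further eliminations apply; U can still be any of 1, 9.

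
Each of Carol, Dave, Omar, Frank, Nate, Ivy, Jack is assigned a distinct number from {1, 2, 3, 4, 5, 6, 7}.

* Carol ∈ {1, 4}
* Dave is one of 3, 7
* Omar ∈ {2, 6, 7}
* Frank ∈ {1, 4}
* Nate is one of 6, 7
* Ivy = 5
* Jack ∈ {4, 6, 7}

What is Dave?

Ivy has just one choice, so Ivy = 5.
Among the 6 still-open variables, 2 fits only Omar (and all 6 values in {1, 2, 3, 4, 6, 7} must be used), so Omar = 2.
Among the 5 still-open variables, 3 fits only Dave (and all 5 values in {1, 3, 4, 6, 7} must be used), so Dave = 3.

3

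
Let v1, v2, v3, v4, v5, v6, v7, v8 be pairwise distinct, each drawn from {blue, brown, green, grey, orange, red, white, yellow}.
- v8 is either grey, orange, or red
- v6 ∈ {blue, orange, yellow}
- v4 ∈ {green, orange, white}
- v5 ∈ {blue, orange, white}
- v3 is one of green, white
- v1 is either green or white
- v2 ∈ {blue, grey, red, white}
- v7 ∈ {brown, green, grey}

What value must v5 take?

blue

Among the 8 variables, brown fits only v7 (and all 8 values in {blue, brown, green, grey, orange, red, white, yellow} must be used), so v7 = brown.
Among the 7 still-open variables, yellow fits only v6 (and all 7 values in {blue, green, grey, orange, red, white, yellow} must be used), so v6 = yellow.
v1 and v3 between them cover only {green, white} — a naked pair. Remove those values from v2, v4, v5.
v4's domain is down to {orange}, so v4 = orange. Remove orange from v5, v8.
So v5 = blue.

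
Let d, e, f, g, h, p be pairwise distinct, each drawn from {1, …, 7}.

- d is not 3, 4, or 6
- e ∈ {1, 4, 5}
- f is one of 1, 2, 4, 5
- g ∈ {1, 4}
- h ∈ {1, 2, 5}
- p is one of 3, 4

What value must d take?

The 6 variables together cover exactly {1, 2, 3, 4, 5, 7} — 6 values for 6 variables — and 3 appears only in p's list, so p = 3.
The 5 still-open variables together cover exactly {1, 2, 4, 5, 7} — 5 values for 5 variables — and 7 appears only in d's list, so d = 7.

7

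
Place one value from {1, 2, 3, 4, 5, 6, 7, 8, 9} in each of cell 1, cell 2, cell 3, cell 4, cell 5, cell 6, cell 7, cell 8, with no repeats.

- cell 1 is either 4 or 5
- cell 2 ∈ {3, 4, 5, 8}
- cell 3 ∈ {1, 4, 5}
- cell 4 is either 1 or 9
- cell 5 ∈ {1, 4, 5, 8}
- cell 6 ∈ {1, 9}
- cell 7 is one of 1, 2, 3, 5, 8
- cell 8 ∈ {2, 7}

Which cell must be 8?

The 8 variables together cover exactly {1, 2, 3, 4, 5, 7, 8, 9} — 8 values for 8 variables — and 7 appears only in cell 8's list, so cell 8 = 7.
Among the 7 still-open variables, 2 fits only cell 7 (and all 7 values in {1, 2, 3, 4, 5, 8, 9} must be used), so cell 7 = 2.
The 6 still-open variables draw from only 6 values {1, 3, 4, 5, 8, 9}, so each is used; only cell 2 can be 3, hence cell 2 = 3.
The 5 still-open variables together cover exactly {1, 4, 5, 8, 9} — 5 values for 5 variables — and 8 appears only in cell 5's list, so cell 5 = 8.

cell 5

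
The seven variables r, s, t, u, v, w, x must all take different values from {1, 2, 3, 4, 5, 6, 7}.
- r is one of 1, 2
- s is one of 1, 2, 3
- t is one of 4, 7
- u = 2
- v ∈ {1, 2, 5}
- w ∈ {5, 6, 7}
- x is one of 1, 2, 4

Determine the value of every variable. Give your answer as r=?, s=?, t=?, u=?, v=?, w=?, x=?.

r=1, s=3, t=7, u=2, v=5, w=6, x=4

u's domain is down to {2}, so u = 2. Remove 2 from r, s, v, x.
That leaves r = 1. Strike 1 from s, v, x.
s's domain is down to {3}, so s = 3.
v has just one choice, so v = 5. Remove 5 from w.
That leaves x = 4. Eliminate 4 elsewhere: t.
t's domain is down to {7}, so t = 7. Strike 7 from w.
w's domain is down to {6}, so w = 6.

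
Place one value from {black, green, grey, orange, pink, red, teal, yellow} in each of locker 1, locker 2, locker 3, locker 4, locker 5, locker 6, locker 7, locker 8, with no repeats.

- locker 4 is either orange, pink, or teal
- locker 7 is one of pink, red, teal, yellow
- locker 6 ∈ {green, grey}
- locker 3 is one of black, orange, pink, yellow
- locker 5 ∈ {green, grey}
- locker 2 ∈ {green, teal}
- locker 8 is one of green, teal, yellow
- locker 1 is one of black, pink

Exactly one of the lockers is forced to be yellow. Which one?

locker 8

The 8 variables draw from only 8 values {black, green, grey, orange, pink, red, teal, yellow}, so each is used; only locker 7 can be red, hence locker 7 = red.
locker 5 and locker 6 share exactly the 2 values {green, grey}; by pigeonhole those values go to them, so strike green, grey from locker 2, locker 8.
locker 2's domain is down to {teal}, so locker 2 = teal. Eliminate teal elsewhere: locker 4, locker 8.
So yellow goes to locker 8.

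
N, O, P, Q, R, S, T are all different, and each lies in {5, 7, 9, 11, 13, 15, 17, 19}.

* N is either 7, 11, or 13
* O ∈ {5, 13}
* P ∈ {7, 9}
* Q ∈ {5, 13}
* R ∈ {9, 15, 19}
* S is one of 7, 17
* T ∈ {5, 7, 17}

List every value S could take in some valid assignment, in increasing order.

O and Q share exactly the 2 values {5, 13}; by pigeonhole those values go to them, so strike 5, 13 from N, T.
The 2 variables S and T are confined to {7, 17}, which locks those values in; drop them from N, P.
N has just one choice, so N = 11.
That leaves P = 9. Strike 9 from R.
No further eliminations apply; S can still be any of 7, 17.

7, 17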